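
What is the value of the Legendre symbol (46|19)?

First reduce: 46 ≡ 8 (mod 19).
Pull out 2^3: since 19 ≡ 3 (mod 8), (2/19) = -1, so (2/19)^3 = -1.
Reached (1/19) = 1. Collecting the sign flips along the way, the symbol is -1.

-1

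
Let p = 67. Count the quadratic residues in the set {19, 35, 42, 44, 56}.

3

(19/67) = +1 → QR.
(35/67) = +1 → QR.
(42/67) = -1 → non-residue.
(44/67) = -1 → non-residue.
(56/67) = +1 → QR.
Total quadratic residues among the 5: 3.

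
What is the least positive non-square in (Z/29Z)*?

2

(2/29) = −1, so 2 is the smallest positive non-residue mod 29.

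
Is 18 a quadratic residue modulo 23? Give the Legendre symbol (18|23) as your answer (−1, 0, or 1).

Euler's criterion: (18/23) ≡ 18^11 (mod 23).
18^2 ≡ 2 (mod 23)
18^4 ≡ 4 (mod 23)
18^8 ≡ 16 (mod 23)
18^11 = 18^(8+2+1) ≡ 1 (mod 23).
Result is 1, so (18/23) = 1.

1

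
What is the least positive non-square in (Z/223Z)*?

3

(2/223) = +1, so 2 is a residue.
(3/223) = −1, so 3 is the smallest positive non-residue mod 223.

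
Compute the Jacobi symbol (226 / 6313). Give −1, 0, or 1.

1

Pull out 2: since 6313 ≡ 1 (mod 8), (2/6313) = +1.
Reciprocity: 113 ≡ 1 and 6313 ≡ 1 (mod 4), so (113/6313) = +(6313/113).
Reduce top mod 113: now compute (98/113).
Pull out 2: since 113 ≡ 1 (mod 8), (2/113) = +1.
Reciprocity: 49 ≡ 1 and 113 ≡ 1 (mod 4), so (49/113) = +(113/49).
Reduce top mod 49: now compute (15/49).
Reciprocity: 15 ≡ 3 and 49 ≡ 1 (mod 4), so (15/49) = +(49/15).
Reduce top mod 15: now compute (4/15).
Pull out 2^2: since 15 ≡ 7 (mod 8), (2/15) = +1, so (2/15)^2 = +1.
Reached (1/15) = 1. Collecting the sign flips along the way, the symbol is +1.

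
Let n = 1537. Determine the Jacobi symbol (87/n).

0

Reciprocity: 87 ≡ 3 and 1537 ≡ 1 (mod 4), so (87/1537) = +(1537/87).
Reduce top mod 87: now compute (58/87).
Pull out 2: since 87 ≡ 7 (mod 8), (2/87) = +1.
Reciprocity: 29 ≡ 1 and 87 ≡ 3 (mod 4), so (29/87) = +(87/29).
Reduce top mod 29: now compute (0/29).
Top reduces to 0: gcd > 1, so the symbol is 0.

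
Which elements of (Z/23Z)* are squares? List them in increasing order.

Square k = 1,…,11 (k and 23−k give the same square):
1²=1, 2²=4, 3²=9, 4²=16, 5²≡2, 6²≡13, 7²≡3, 8²≡18, 9²≡12, 10²≡8, 11²≡6 (mod 23).
So the quadratic residues mod 23 are {1, 2, 3, 4, 6, 8, 9, 12, 13, 16, 18}.

1,2,3,4,6,8,9,12,13,16,18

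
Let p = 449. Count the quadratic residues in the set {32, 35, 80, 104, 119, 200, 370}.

(32/449) = +1 → QR.
(35/449) = +1 → QR.
(80/449) = +1 → QR.
(104/449) = -1 → non-residue.
(119/449) = -1 → non-residue.
(200/449) = +1 → QR.
(370/449) = -1 → non-residue.
Total quadratic residues among the 7: 4.

4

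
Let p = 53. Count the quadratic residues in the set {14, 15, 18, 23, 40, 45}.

(14/53) = -1 → non-residue.
(15/53) = +1 → QR.
(18/53) = -1 → non-residue.
(23/53) = -1 → non-residue.
(40/53) = +1 → QR.
(45/53) = -1 → non-residue.
Total quadratic residues among the 6: 2.

2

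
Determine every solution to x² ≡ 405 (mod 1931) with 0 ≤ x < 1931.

396, 1535

Since 1931 ≡ 3 (mod 4), a square root of 405 is 405^((1931+1)/4) = 405^483 mod 1931.
Repeated squaring: 405^2≡1821, 405^4≡514, 405^8≡1580, 405^16≡1548, 405^32≡1864, 405^64≡627, 405^128≡1136, 405^256≡588 (mod 1931).
405^483 = 405^(256+128+64+32+2+1) ≡ 396 (mod 1931).
Check: 396² = 156816 ≡ 405 (mod 1931). The two roots are 396 and 1535.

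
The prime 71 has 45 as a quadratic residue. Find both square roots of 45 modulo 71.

20, 51

Since 71 ≡ 3 (mod 4), a square root of 45 is 45^((71+1)/4) = 45^18 mod 71.
Repeated squaring: 45^2≡37, 45^4≡20, 45^8≡45, 45^16≡37 (mod 71).
45^18 = 45^(16+2) ≡ 20 (mod 71).
Check: 20² = 400 ≡ 45 (mod 71). The two roots are 20 and 51.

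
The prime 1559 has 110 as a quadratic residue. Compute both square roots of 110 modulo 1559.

268, 1291

Since 1559 ≡ 3 (mod 4), a square root of 110 is 110^((1559+1)/4) = 110^390 mod 1559.
Repeated squaring: 110^2≡1187, 110^4≡1192, 110^8≡615, 110^16≡947, 110^32≡384, 110^64≡910, 110^128≡271, 110^256≡168 (mod 1559).
110^390 = 110^(256+128+4+2) ≡ 268 (mod 1559).
Check: 268² = 71824 ≡ 110 (mod 1559). The two roots are 268 and 1291.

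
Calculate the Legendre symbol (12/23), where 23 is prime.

1

Euler's criterion: (12/23) ≡ 12^11 (mod 23).
12^2 ≡ 6 (mod 23)
12^4 ≡ 13 (mod 23)
12^8 ≡ 8 (mod 23)
12^11 = 12^(8+2+1) ≡ 1 (mod 23).
Result is 1, so (12/23) = 1.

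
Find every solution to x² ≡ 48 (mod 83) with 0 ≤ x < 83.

31, 52

Since 83 ≡ 3 (mod 4), a square root of 48 is 48^((83+1)/4) = 48^21 mod 83.
Repeated squaring: 48^2≡63, 48^4≡68, 48^8≡59, 48^16≡78 (mod 83).
48^21 = 48^(16+4+1) ≡ 31 (mod 83).
Check: 31² = 961 ≡ 48 (mod 83). The two roots are 31 and 52.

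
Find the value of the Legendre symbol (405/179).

1

First reduce: 405 ≡ 47 (mod 179).
Reciprocity: 47 ≡ 3 and 179 ≡ 3 (mod 4), so (47/179) = −(179/47).
Reduce top mod 47: now compute (38/47).
Pull out 2: since 47 ≡ 7 (mod 8), (2/47) = +1.
Reciprocity: 19 ≡ 3 and 47 ≡ 3 (mod 4), so (19/47) = −(47/19).
Reduce top mod 19: now compute (9/19).
Reciprocity: 9 ≡ 1 and 19 ≡ 3 (mod 4), so (9/19) = +(19/9).
Reduce top mod 9: now compute (1/9).
Reached (1/9) = 1. Collecting the sign flips along the way, the symbol is +1.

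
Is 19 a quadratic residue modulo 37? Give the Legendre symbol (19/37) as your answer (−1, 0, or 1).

-1

Reciprocity: 19 ≡ 3 and 37 ≡ 1 (mod 4), so (19/37) = +(37/19).
Reduce top mod 19: now compute (18/19).
Pull out 2: since 19 ≡ 3 (mod 8), (2/19) = -1.
Reciprocity: 9 ≡ 1 and 19 ≡ 3 (mod 4), so (9/19) = +(19/9).
Reduce top mod 9: now compute (1/9).
Reached (1/9) = 1. Collecting the sign flips along the way, the symbol is -1.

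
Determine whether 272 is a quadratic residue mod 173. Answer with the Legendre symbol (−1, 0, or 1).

-1

Euler's criterion: (272/173) ≡ 99^86 (mod 173).
99^2 ≡ 113 (mod 173)
99^4 ≡ 140 (mod 173)
99^8 ≡ 51 (mod 173)
99^16 ≡ 6 (mod 173)
99^32 ≡ 36 (mod 173)
99^64 ≡ 85 (mod 173)
99^86 = 99^(64+16+4+2) ≡ 172 (mod 173).
Result is 172 ≡ −1, so (272/173) = −1.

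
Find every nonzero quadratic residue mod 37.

1 3 4 7 9 10 11 12 16 21 25 26 27 28 30 33 34 36

Square k = 1,…,18 (k and 37−k give the same square):
1²=1, 2²=4, 3²=9, 4²=16, 5²=25, 6²=36, 7²≡12, 8²≡27, 9²≡7, 10²≡26, 11²≡10, 12²≡33, 13²≡21, 14²≡11, 15²≡3, 16²≡34, 17²≡30, 18²≡28 (mod 37).
So the quadratic residues mod 37 are {1, 3, 4, 7, 9, 10, 11, 12, 16, 21, 25, 26, 27, 28, 30, 33, 34, 36}.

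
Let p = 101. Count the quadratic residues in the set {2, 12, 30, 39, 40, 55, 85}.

(2/101) = -1 → non-residue.
(12/101) = -1 → non-residue.
(30/101) = +1 → QR.
(39/101) = -1 → non-residue.
(40/101) = -1 → non-residue.
(55/101) = -1 → non-residue.
(85/101) = +1 → QR.
Total quadratic residues among the 7: 2.

2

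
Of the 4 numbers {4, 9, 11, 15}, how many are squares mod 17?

(4/17) = +1 → QR.
(9/17) = +1 → QR.
(11/17) = -1 → non-residue.
(15/17) = +1 → QR.
Total quadratic residues among the 4: 3.

3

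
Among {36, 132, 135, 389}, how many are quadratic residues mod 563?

(36/563) = +1 → QR.
(132/563) = +1 → QR.
(135/563) = -1 → non-residue.
(389/563) = -1 → non-residue.
Total quadratic residues among the 4: 2.

2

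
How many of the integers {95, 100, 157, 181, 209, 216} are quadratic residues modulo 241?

(95/241) = -1 → non-residue.
(100/241) = +1 → QR.
(157/241) = -1 → non-residue.
(181/241) = +1 → QR.
(209/241) = +1 → QR.
(216/241) = +1 → QR.
Total quadratic residues among the 6: 4.

4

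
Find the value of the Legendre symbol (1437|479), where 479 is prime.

0

First reduce: 1437 ≡ 0 (mod 479).
Top reduces to 0: gcd > 1, so the symbol is 0.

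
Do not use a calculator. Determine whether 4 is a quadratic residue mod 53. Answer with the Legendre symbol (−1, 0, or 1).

Pull out 2^2: since 53 ≡ 5 (mod 8), (2/53) = -1, so (2/53)^2 = +1.
Reached (1/53) = 1. Collecting the sign flips along the way, the symbol is +1.

1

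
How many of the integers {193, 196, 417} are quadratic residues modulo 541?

(193/541) = -1 → non-residue.
(196/541) = +1 → QR.
(417/541) = +1 → QR.
Total quadratic residues among the 3: 2.

2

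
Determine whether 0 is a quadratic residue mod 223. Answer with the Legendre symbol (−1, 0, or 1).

Top reduces to 0: gcd > 1, so the symbol is 0.

0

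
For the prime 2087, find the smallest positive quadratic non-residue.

5

(2/2087) = +1, so 2 is a residue.
(3/2087) = +1, so 3 is a residue.
(4/2087) = +1, so 4 is a residue.
(5/2087) = −1, so 5 is the smallest positive non-residue mod 2087.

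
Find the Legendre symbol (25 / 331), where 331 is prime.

Reciprocity: 25 ≡ 1 and 331 ≡ 3 (mod 4), so (25/331) = +(331/25).
Reduce top mod 25: now compute (6/25).
Pull out 2: since 25 ≡ 1 (mod 8), (2/25) = +1.
Reciprocity: 3 ≡ 3 and 25 ≡ 1 (mod 4), so (3/25) = +(25/3).
Reduce top mod 3: now compute (1/3).
Reached (1/3) = 1. Collecting the sign flips along the way, the symbol is +1.

1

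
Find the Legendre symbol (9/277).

Euler's criterion: (9/277) ≡ 9^138 (mod 277).
9^2 ≡ 81 (mod 277)
9^4 ≡ 190 (mod 277)
9^8 ≡ 90 (mod 277)
9^16 ≡ 67 (mod 277)
9^32 ≡ 57 (mod 277)
9^64 ≡ 202 (mod 277)
9^128 ≡ 85 (mod 277)
9^138 = 9^(128+8+2) ≡ 1 (mod 277).
Result is 1, so (9/277) = 1.

1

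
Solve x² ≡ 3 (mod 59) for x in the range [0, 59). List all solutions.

Since 59 ≡ 3 (mod 4), a square root of 3 is 3^((59+1)/4) = 3^15 mod 59.
Repeated squaring: 3^2≡9, 3^4≡22, 3^8≡12 (mod 59).
3^15 = 3^(8+4+2+1) ≡ 48 (mod 59).
Check: 48² = 2304 ≡ 3 (mod 59). The two roots are 11 and 48.

11, 48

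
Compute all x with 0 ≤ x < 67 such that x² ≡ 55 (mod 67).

Since 67 ≡ 3 (mod 4), a square root of 55 is 55^((67+1)/4) = 55^17 mod 67.
Repeated squaring: 55^2≡10, 55^4≡33, 55^8≡17, 55^16≡21 (mod 67).
55^17 = 55^(16+1) ≡ 16 (mod 67).
Check: 16² = 256 ≡ 55 (mod 67). The two roots are 16 and 51.

16, 51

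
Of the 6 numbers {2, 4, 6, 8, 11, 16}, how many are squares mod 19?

(2/19) = -1 → non-residue.
(4/19) = +1 → QR.
(6/19) = +1 → QR.
(8/19) = -1 → non-residue.
(11/19) = +1 → QR.
(16/19) = +1 → QR.
Total quadratic residues among the 6: 4.

4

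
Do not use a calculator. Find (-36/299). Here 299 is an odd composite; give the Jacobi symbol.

-1

First reduce: -36 ≡ 263 (mod 299).
Reciprocity: 263 ≡ 3 and 299 ≡ 3 (mod 4), so (263/299) = −(299/263).
Reduce top mod 263: now compute (36/263).
Pull out 2^2: since 263 ≡ 7 (mod 8), (2/263) = +1, so (2/263)^2 = +1.
Reciprocity: 9 ≡ 1 and 263 ≡ 3 (mod 4), so (9/263) = +(263/9).
Reduce top mod 9: now compute (2/9).
Pull out 2: since 9 ≡ 1 (mod 8), (2/9) = +1.
Reached (1/9) = 1. Collecting the sign flips along the way, the symbol is -1.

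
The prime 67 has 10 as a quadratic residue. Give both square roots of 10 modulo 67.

12, 55

Since 67 ≡ 3 (mod 4), a square root of 10 is 10^((67+1)/4) = 10^17 mod 67.
Repeated squaring: 10^2≡33, 10^4≡17, 10^8≡21, 10^16≡39 (mod 67).
10^17 = 10^(16+1) ≡ 55 (mod 67).
Check: 55² = 3025 ≡ 10 (mod 67). The two roots are 12 and 55.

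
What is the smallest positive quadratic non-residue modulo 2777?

(2/2777) = +1, so 2 is a residue.
(3/2777) = −1, so 3 is the smallest positive non-residue mod 2777.

3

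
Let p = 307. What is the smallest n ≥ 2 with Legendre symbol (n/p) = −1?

2

(2/307) = −1, so 2 is the smallest positive non-residue mod 307.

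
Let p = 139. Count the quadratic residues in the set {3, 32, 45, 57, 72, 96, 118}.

(3/139) = -1 → non-residue.
(32/139) = -1 → non-residue.
(45/139) = +1 → QR.
(57/139) = +1 → QR.
(72/139) = -1 → non-residue.
(96/139) = +1 → QR.
(118/139) = +1 → QR.
Total quadratic residues among the 7: 4.

4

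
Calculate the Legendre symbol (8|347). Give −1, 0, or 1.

-1

Euler's criterion: (8/347) ≡ 8^173 (mod 347).
8^2 ≡ 64 (mod 347)
8^4 ≡ 279 (mod 347)
8^8 ≡ 113 (mod 347)
8^16 ≡ 277 (mod 347)
8^32 ≡ 42 (mod 347)
8^64 ≡ 29 (mod 347)
8^128 ≡ 147 (mod 347)
8^173 = 8^(128+32+8+4+1) ≡ 346 (mod 347).
Result is 346 ≡ −1, so (8/347) = −1.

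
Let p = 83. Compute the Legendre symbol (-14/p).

First reduce: -14 ≡ 69 (mod 83).
Reciprocity: 69 ≡ 1 and 83 ≡ 3 (mod 4), so (69/83) = +(83/69).
Reduce top mod 69: now compute (14/69).
Pull out 2: since 69 ≡ 5 (mod 8), (2/69) = -1.
Reciprocity: 7 ≡ 3 and 69 ≡ 1 (mod 4), so (7/69) = +(69/7).
Reduce top mod 7: now compute (6/7).
Pull out 2: since 7 ≡ 7 (mod 8), (2/7) = +1.
Reciprocity: 3 ≡ 3 and 7 ≡ 3 (mod 4), so (3/7) = −(7/3).
Reduce top mod 3: now compute (1/3).
Reached (1/3) = 1. Collecting the sign flips along the way, the symbol is +1.

1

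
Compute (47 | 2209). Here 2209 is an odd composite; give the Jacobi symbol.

0

Reciprocity: 47 ≡ 3 and 2209 ≡ 1 (mod 4), so (47/2209) = +(2209/47).
Reduce top mod 47: now compute (0/47).
Top reduces to 0: gcd > 1, so the symbol is 0.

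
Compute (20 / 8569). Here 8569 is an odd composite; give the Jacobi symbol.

Pull out 2^2: since 8569 ≡ 1 (mod 8), (2/8569) = +1, so (2/8569)^2 = +1.
Reciprocity: 5 ≡ 1 and 8569 ≡ 1 (mod 4), so (5/8569) = +(8569/5).
Reduce top mod 5: now compute (4/5).
Pull out 2^2: since 5 ≡ 5 (mod 8), (2/5) = -1, so (2/5)^2 = +1.
Reached (1/5) = 1. Collecting the sign flips along the way, the symbol is +1.

1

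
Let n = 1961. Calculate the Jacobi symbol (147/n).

Reciprocity: 147 ≡ 3 and 1961 ≡ 1 (mod 4), so (147/1961) = +(1961/147).
Reduce top mod 147: now compute (50/147).
Pull out 2: since 147 ≡ 3 (mod 8), (2/147) = -1.
Reciprocity: 25 ≡ 1 and 147 ≡ 3 (mod 4), so (25/147) = +(147/25).
Reduce top mod 25: now compute (22/25).
Pull out 2: since 25 ≡ 1 (mod 8), (2/25) = +1.
Reciprocity: 11 ≡ 3 and 25 ≡ 1 (mod 4), so (11/25) = +(25/11).
Reduce top mod 11: now compute (3/11).
Reciprocity: 3 ≡ 3 and 11 ≡ 3 (mod 4), so (3/11) = −(11/3).
Reduce top mod 3: now compute (2/3).
Pull out 2: since 3 ≡ 3 (mod 8), (2/3) = -1.
Reached (1/3) = 1. Collecting the sign flips along the way, the symbol is -1.

-1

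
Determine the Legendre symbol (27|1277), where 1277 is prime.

-1

Reciprocity: 27 ≡ 3 and 1277 ≡ 1 (mod 4), so (27/1277) = +(1277/27).
Reduce top mod 27: now compute (8/27).
Pull out 2^3: since 27 ≡ 3 (mod 8), (2/27) = -1, so (2/27)^3 = -1.
Reached (1/27) = 1. Collecting the sign flips along the way, the symbol is -1.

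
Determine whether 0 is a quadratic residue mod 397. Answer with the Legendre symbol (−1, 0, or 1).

Top reduces to 0: gcd > 1, so the symbol is 0.

0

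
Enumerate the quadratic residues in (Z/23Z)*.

1, 2, 3, 4, 6, 8, 9, 12, 13, 16, 18

Square k = 1,…,11 (k and 23−k give the same square):
1²=1, 2²=4, 3²=9, 4²=16, 5²≡2, 6²≡13, 7²≡3, 8²≡18, 9²≡12, 10²≡8, 11²≡6 (mod 23).
So the quadratic residues mod 23 are {1, 2, 3, 4, 6, 8, 9, 12, 13, 16, 18}.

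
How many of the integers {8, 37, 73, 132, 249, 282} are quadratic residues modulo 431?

(8/431) = +1 → QR.
(37/431) = -1 → non-residue.
(73/431) = -1 → non-residue.
(132/431) = +1 → QR.
(249/431) = -1 → non-residue.
(282/431) = -1 → non-residue.
Total quadratic residues among the 6: 2.

2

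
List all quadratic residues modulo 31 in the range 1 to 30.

Square k = 1,…,15 (k and 31−k give the same square):
1²=1, 2²=4, 3²=9, 4²=16, 5²=25, 6²≡5, 7²≡18, 8²≡2, 9²≡19, 10²≡7, 11²≡28, 12²≡20, 13²≡14, 14²≡10, 15²≡8 (mod 31).
So the quadratic residues mod 31 are {1, 2, 4, 5, 7, 8, 9, 10, 14, 16, 18, 19, 20, 25, 28}.

1,2,4,5,7,8,9,10,14,16,18,19,20,25,28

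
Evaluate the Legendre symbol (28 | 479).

Pull out 2^2: since 479 ≡ 7 (mod 8), (2/479) = +1, so (2/479)^2 = +1.
Reciprocity: 7 ≡ 3 and 479 ≡ 3 (mod 4), so (7/479) = −(479/7).
Reduce top mod 7: now compute (3/7).
Reciprocity: 3 ≡ 3 and 7 ≡ 3 (mod 4), so (3/7) = −(7/3).
Reduce top mod 3: now compute (1/3).
Reached (1/3) = 1. Collecting the sign flips along the way, the symbol is +1.

1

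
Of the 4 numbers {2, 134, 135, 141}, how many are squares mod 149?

0

(2/149) = -1 → non-residue.
(134/149) = -1 → non-residue.
(135/149) = -1 → non-residue.
(141/149) = -1 → non-residue.
Total quadratic residues among the 4: 0.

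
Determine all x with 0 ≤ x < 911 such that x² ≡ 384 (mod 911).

443, 468

Since 911 ≡ 3 (mod 4), a square root of 384 is 384^((911+1)/4) = 384^228 mod 911.
Repeated squaring: 384^2≡785, 384^4≡389, 384^8≡95, 384^16≡826, 384^32≡848, 384^64≡325, 384^128≡860 (mod 911).
384^228 = 384^(128+64+32+4) ≡ 468 (mod 911).
Check: 468² = 219024 ≡ 384 (mod 911). The two roots are 443 and 468.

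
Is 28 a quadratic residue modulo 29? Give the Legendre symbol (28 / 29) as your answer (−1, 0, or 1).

Pull out 2^2: since 29 ≡ 5 (mod 8), (2/29) = -1, so (2/29)^2 = +1.
Reciprocity: 7 ≡ 3 and 29 ≡ 1 (mod 4), so (7/29) = +(29/7).
Reduce top mod 7: now compute (1/7).
Reached (1/7) = 1. Collecting the sign flips along the way, the symbol is +1.

1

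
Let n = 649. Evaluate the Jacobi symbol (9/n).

1

Reciprocity: 9 ≡ 1 and 649 ≡ 1 (mod 4), so (9/649) = +(649/9).
Reduce top mod 9: now compute (1/9).
Reached (1/9) = 1. Collecting the sign flips along the way, the symbol is +1.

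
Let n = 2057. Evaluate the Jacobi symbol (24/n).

-1

Pull out 2^3: since 2057 ≡ 1 (mod 8), (2/2057) = +1, so (2/2057)^3 = +1.
Reciprocity: 3 ≡ 3 and 2057 ≡ 1 (mod 4), so (3/2057) = +(2057/3).
Reduce top mod 3: now compute (2/3).
Pull out 2: since 3 ≡ 3 (mod 8), (2/3) = -1.
Reached (1/3) = 1. Collecting the sign flips along the way, the symbol is -1.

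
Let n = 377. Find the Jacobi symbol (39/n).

0

Reciprocity: 39 ≡ 3 and 377 ≡ 1 (mod 4), so (39/377) = +(377/39).
Reduce top mod 39: now compute (26/39).
Pull out 2: since 39 ≡ 7 (mod 8), (2/39) = +1.
Reciprocity: 13 ≡ 1 and 39 ≡ 3 (mod 4), so (13/39) = +(39/13).
Reduce top mod 13: now compute (0/13).
Top reduces to 0: gcd > 1, so the symbol is 0.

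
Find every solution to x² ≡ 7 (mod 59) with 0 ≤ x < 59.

19, 40

Since 59 ≡ 3 (mod 4), a square root of 7 is 7^((59+1)/4) = 7^15 mod 59.
Repeated squaring: 7^2≡49, 7^4≡41, 7^8≡29 (mod 59).
7^15 = 7^(8+4+2+1) ≡ 19 (mod 59).
Check: 19² = 361 ≡ 7 (mod 59). The two roots are 19 and 40.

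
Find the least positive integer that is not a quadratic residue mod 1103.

5

(2/1103) = +1, so 2 is a residue.
(3/1103) = +1, so 3 is a residue.
(4/1103) = +1, so 4 is a residue.
(5/1103) = −1, so 5 is the smallest positive non-residue mod 1103.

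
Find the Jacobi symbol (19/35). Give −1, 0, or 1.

Reciprocity: 19 ≡ 3 and 35 ≡ 3 (mod 4), so (19/35) = −(35/19).
Reduce top mod 19: now compute (16/19).
Pull out 2^4: since 19 ≡ 3 (mod 8), (2/19) = -1, so (2/19)^4 = +1.
Reached (1/19) = 1. Collecting the sign flips along the way, the symbol is -1.

-1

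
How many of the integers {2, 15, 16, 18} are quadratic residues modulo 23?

(2/23) = +1 → QR.
(15/23) = -1 → non-residue.
(16/23) = +1 → QR.
(18/23) = +1 → QR.
Total quadratic residues among the 4: 3.

3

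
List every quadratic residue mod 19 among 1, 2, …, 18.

1, 4, 5, 6, 7, 9, 11, 16, 17

Square k = 1,…,9 (k and 19−k give the same square):
1²=1, 2²=4, 3²=9, 4²=16, 5²≡6, 6²≡17, 7²≡11, 8²≡7, 9²≡5 (mod 19).
So the quadratic residues mod 19 are {1, 4, 5, 6, 7, 9, 11, 16, 17}.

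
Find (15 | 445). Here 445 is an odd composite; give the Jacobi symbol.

Reciprocity: 15 ≡ 3 and 445 ≡ 1 (mod 4), so (15/445) = +(445/15).
Reduce top mod 15: now compute (10/15).
Pull out 2: since 15 ≡ 7 (mod 8), (2/15) = +1.
Reciprocity: 5 ≡ 1 and 15 ≡ 3 (mod 4), so (5/15) = +(15/5).
Reduce top mod 5: now compute (0/5).
Top reduces to 0: gcd > 1, so the symbol is 0.

0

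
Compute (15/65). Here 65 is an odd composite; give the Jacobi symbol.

Reciprocity: 15 ≡ 3 and 65 ≡ 1 (mod 4), so (15/65) = +(65/15).
Reduce top mod 15: now compute (5/15).
Reciprocity: 5 ≡ 1 and 15 ≡ 3 (mod 4), so (5/15) = +(15/5).
Reduce top mod 5: now compute (0/5).
Top reduces to 0: gcd > 1, so the symbol is 0.

0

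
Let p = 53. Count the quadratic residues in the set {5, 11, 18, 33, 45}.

(5/53) = -1 → non-residue.
(11/53) = +1 → QR.
(18/53) = -1 → non-residue.
(33/53) = -1 → non-residue.
(45/53) = -1 → non-residue.
Total quadratic residues among the 5: 1.

1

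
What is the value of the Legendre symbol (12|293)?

Pull out 2^2: since 293 ≡ 5 (mod 8), (2/293) = -1, so (2/293)^2 = +1.
Reciprocity: 3 ≡ 3 and 293 ≡ 1 (mod 4), so (3/293) = +(293/3).
Reduce top mod 3: now compute (2/3).
Pull out 2: since 3 ≡ 3 (mod 8), (2/3) = -1.
Reached (1/3) = 1. Collecting the sign flips along the way, the symbol is -1.

-1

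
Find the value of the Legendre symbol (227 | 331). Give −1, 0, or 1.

-1

Euler's criterion: (227/331) ≡ 227^165 (mod 331).
227^2 ≡ 224 (mod 331)
227^4 ≡ 195 (mod 331)
227^8 ≡ 291 (mod 331)
227^16 ≡ 276 (mod 331)
227^32 ≡ 46 (mod 331)
227^64 ≡ 130 (mod 331)
227^128 ≡ 19 (mod 331)
227^165 = 227^(128+32+4+1) ≡ 330 (mod 331).
Result is 330 ≡ −1, so (227/331) = −1.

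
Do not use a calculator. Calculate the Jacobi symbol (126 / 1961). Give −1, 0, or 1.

1

Pull out 2: since 1961 ≡ 1 (mod 8), (2/1961) = +1.
Reciprocity: 63 ≡ 3 and 1961 ≡ 1 (mod 4), so (63/1961) = +(1961/63).
Reduce top mod 63: now compute (8/63).
Pull out 2^3: since 63 ≡ 7 (mod 8), (2/63) = +1, so (2/63)^3 = +1.
Reached (1/63) = 1. Collecting the sign flips along the way, the symbol is +1.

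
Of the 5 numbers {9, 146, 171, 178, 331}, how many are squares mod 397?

3

(9/397) = +1 → QR.
(146/397) = -1 → non-residue.
(171/397) = +1 → QR.
(178/397) = +1 → QR.
(331/397) = -1 → non-residue.
Total quadratic residues among the 5: 3.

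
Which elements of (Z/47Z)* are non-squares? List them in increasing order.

Square k = 1,…,23 (k and 47−k give the same square):
1²=1, 2²=4, 3²=9, 4²=16, 5²=25, 6²=36, 7²≡2, 8²≡17, 9²≡34, 10²≡6, 11²≡27, 12²≡3, 13²≡28, 14²≡8, 15²≡37, 16²≡21, 17²≡7, 18²≡42, 19²≡32, 20²≡24, 21²≡18, 22²≡14, 23²≡12 (mod 47).
The residues are {1, 2, 3, 4, 6, 7, 8, 9, 12, 14, 16, 17, 18, 21, 24, 25, 27, 28, 32, 34, 36, 37, 42}; the non-residues are the remaining 23 nonzero classes.

5 10 11 13 15 19 20 22 23 26 29 30 31 33 35 38 39 40 41 43 44 45 46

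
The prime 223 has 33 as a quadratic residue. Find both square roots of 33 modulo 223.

16, 207

Since 223 ≡ 3 (mod 4), a square root of 33 is 33^((223+1)/4) = 33^56 mod 223.
Repeated squaring: 33^2≡197, 33^4≡7, 33^8≡49, 33^16≡171, 33^32≡28 (mod 223).
33^56 = 33^(32+16+8) ≡ 16 (mod 223).
Check: 16² = 256 ≡ 33 (mod 223). The two roots are 16 and 207.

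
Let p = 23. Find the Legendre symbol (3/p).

Reciprocity: 3 ≡ 3 and 23 ≡ 3 (mod 4), so (3/23) = −(23/3).
Reduce top mod 3: now compute (2/3).
Pull out 2: since 3 ≡ 3 (mod 8), (2/3) = -1.
Reached (1/3) = 1. Collecting the sign flips along the way, the symbol is +1.

1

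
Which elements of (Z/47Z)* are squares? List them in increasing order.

Square k = 1,…,23 (k and 47−k give the same square):
1²=1, 2²=4, 3²=9, 4²=16, 5²=25, 6²=36, 7²≡2, 8²≡17, 9²≡34, 10²≡6, 11²≡27, 12²≡3, 13²≡28, 14²≡8, 15²≡37, 16²≡21, 17²≡7, 18²≡42, 19²≡32, 20²≡24, 21²≡18, 22²≡14, 23²≡12 (mod 47).
So the quadratic residues mod 47 are {1, 2, 3, 4, 6, 7, 8, 9, 12, 14, 16, 17, 18, 21, 24, 25, 27, 28, 32, 34, 36, 37, 42}.

1,2,3,4,6,7,8,9,12,14,16,17,18,21,24,25,27,28,32,34,36,37,42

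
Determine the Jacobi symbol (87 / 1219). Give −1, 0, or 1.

Reciprocity: 87 ≡ 3 and 1219 ≡ 3 (mod 4), so (87/1219) = −(1219/87).
Reduce top mod 87: now compute (1/87).
Reached (1/87) = 1. Collecting the sign flips along the way, the symbol is -1.

-1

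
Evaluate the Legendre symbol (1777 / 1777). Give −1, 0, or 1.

First reduce: 1777 ≡ 0 (mod 1777).
Top reduces to 0: gcd > 1, so the symbol is 0.

0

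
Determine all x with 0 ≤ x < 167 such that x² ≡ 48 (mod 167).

81, 86

Since 167 ≡ 3 (mod 4), a square root of 48 is 48^((167+1)/4) = 48^42 mod 167.
Repeated squaring: 48^2≡133, 48^4≡154, 48^8≡2, 48^16≡4, 48^32≡16 (mod 167).
48^42 = 48^(32+8+2) ≡ 81 (mod 167).
Check: 81² = 6561 ≡ 48 (mod 167). The two roots are 81 and 86.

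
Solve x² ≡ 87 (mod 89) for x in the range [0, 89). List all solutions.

89 ≡ 1 (mod 4), so we find a root by search.
Trying successive values, 40² = 1600 ≡ 87 (mod 89). The other root is 89 − 40 = 49.

40, 49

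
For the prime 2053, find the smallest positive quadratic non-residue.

(2/2053) = −1, so 2 is the smallest positive non-residue mod 2053.

2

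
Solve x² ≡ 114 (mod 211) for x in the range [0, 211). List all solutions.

89, 122

Since 211 ≡ 3 (mod 4), a square root of 114 is 114^((211+1)/4) = 114^53 mod 211.
Repeated squaring: 114^2≡125, 114^4≡11, 114^8≡121, 114^16≡82, 114^32≡183 (mod 211).
114^53 = 114^(32+16+4+1) ≡ 122 (mod 211).
Check: 122² = 14884 ≡ 114 (mod 211). The two roots are 89 and 122.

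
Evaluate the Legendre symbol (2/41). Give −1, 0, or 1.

1

Pull out 2: since 41 ≡ 1 (mod 8), (2/41) = +1.
Reached (1/41) = 1. Collecting the sign flips along the way, the symbol is +1.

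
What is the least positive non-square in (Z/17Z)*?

(2/17) = +1, so 2 is a residue.
(3/17) = −1, so 3 is the smallest positive non-residue mod 17.

3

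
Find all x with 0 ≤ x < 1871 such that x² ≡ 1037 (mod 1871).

Since 1871 ≡ 3 (mod 4), a square root of 1037 is 1037^((1871+1)/4) = 1037^468 mod 1871.
Repeated squaring: 1037^2≡1415, 1037^4≡255, 1037^8≡1411, 1037^16≡177, 1037^32≡1393, 1037^64≡222, 1037^128≡638, 1037^256≡1037 (mod 1871).
1037^468 = 1037^(256+128+64+16+4) ≡ 638 (mod 1871).
Check: 638² = 407044 ≡ 1037 (mod 1871). The two roots are 638 and 1233.

638, 1233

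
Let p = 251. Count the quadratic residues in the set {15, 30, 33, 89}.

2

(15/251) = +1 → QR.
(30/251) = -1 → non-residue.
(33/251) = -1 → non-residue.
(89/251) = +1 → QR.
Total quadratic residues among the 4: 2.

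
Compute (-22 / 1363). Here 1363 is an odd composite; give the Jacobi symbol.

First reduce: -22 ≡ 1341 (mod 1363).
Reciprocity: 1341 ≡ 1 and 1363 ≡ 3 (mod 4), so (1341/1363) = +(1363/1341).
Reduce top mod 1341: now compute (22/1341).
Pull out 2: since 1341 ≡ 5 (mod 8), (2/1341) = -1.
Reciprocity: 11 ≡ 3 and 1341 ≡ 1 (mod 4), so (11/1341) = +(1341/11).
Reduce top mod 11: now compute (10/11).
Pull out 2: since 11 ≡ 3 (mod 8), (2/11) = -1.
Reciprocity: 5 ≡ 1 and 11 ≡ 3 (mod 4), so (5/11) = +(11/5).
Reduce top mod 5: now compute (1/5).
Reached (1/5) = 1. Collecting the sign flips along the way, the symbol is +1.

1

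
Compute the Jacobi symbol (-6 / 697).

First reduce: -6 ≡ 691 (mod 697).
Reciprocity: 691 ≡ 3 and 697 ≡ 1 (mod 4), so (691/697) = +(697/691).
Reduce top mod 691: now compute (6/691).
Pull out 2: since 691 ≡ 3 (mod 8), (2/691) = -1.
Reciprocity: 3 ≡ 3 and 691 ≡ 3 (mod 4), so (3/691) = −(691/3).
Reduce top mod 3: now compute (1/3).
Reached (1/3) = 1. Collecting the sign flips along the way, the symbol is +1.

1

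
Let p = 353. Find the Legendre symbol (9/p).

Reciprocity: 9 ≡ 1 and 353 ≡ 1 (mod 4), so (9/353) = +(353/9).
Reduce top mod 9: now compute (2/9).
Pull out 2: since 9 ≡ 1 (mod 8), (2/9) = +1.
Reached (1/9) = 1. Collecting the sign flips along the way, the symbol is +1.

1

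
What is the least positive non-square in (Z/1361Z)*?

3

(2/1361) = +1, so 2 is a residue.
(3/1361) = −1, so 3 is the smallest positive non-residue mod 1361.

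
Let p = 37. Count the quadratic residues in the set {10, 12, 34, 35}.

3

(10/37) = +1 → QR.
(12/37) = +1 → QR.
(34/37) = +1 → QR.
(35/37) = -1 → non-residue.
Total quadratic residues among the 4: 3.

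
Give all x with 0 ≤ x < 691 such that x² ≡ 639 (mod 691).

74, 617

Since 691 ≡ 3 (mod 4), a square root of 639 is 639^((691+1)/4) = 639^173 mod 691.
Repeated squaring: 639^2≡631, 639^4≡145, 639^8≡295, 639^16≡650, 639^32≡299, 639^64≡262, 639^128≡235 (mod 691).
639^173 = 639^(128+32+8+4+1) ≡ 617 (mod 691).
Check: 617² = 380689 ≡ 639 (mod 691). The two roots are 74 and 617.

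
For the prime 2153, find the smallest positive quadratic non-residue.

(2/2153) = +1, so 2 is a residue.
(3/2153) = −1, so 3 is the smallest positive non-residue mod 2153.

3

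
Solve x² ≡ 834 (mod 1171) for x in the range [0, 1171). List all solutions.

112, 1059

Since 1171 ≡ 3 (mod 4), a square root of 834 is 834^((1171+1)/4) = 834^293 mod 1171.
Repeated squaring: 834^2≡1153, 834^4≡324, 834^8≡757, 834^16≡430, 834^32≡1053, 834^64≡1043, 834^128≡1161, 834^256≡100 (mod 1171).
834^293 = 834^(256+32+4+1) ≡ 1059 (mod 1171).
Check: 1059² = 1121481 ≡ 834 (mod 1171). The two roots are 112 and 1059.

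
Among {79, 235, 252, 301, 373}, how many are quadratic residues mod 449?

(79/449) = -1 → non-residue.
(235/449) = -1 → non-residue.
(252/449) = +1 → QR.
(301/449) = -1 → non-residue.
(373/449) = -1 → non-residue.
Total quadratic residues among the 5: 1.

1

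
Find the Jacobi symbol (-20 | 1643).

First reduce: -20 ≡ 1623 (mod 1643).
Reciprocity: 1623 ≡ 3 and 1643 ≡ 3 (mod 4), so (1623/1643) = −(1643/1623).
Reduce top mod 1623: now compute (20/1623).
Pull out 2^2: since 1623 ≡ 7 (mod 8), (2/1623) = +1, so (2/1623)^2 = +1.
Reciprocity: 5 ≡ 1 and 1623 ≡ 3 (mod 4), so (5/1623) = +(1623/5).
Reduce top mod 5: now compute (3/5).
Reciprocity: 3 ≡ 3 and 5 ≡ 1 (mod 4), so (3/5) = +(5/3).
Reduce top mod 3: now compute (2/3).
Pull out 2: since 3 ≡ 3 (mod 8), (2/3) = -1.
Reached (1/3) = 1. Collecting the sign flips along the way, the symbol is +1.

1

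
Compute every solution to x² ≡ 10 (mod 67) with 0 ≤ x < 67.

Since 67 ≡ 3 (mod 4), a square root of 10 is 10^((67+1)/4) = 10^17 mod 67.
Repeated squaring: 10^2≡33, 10^4≡17, 10^8≡21, 10^16≡39 (mod 67).
10^17 = 10^(16+1) ≡ 55 (mod 67).
Check: 55² = 3025 ≡ 10 (mod 67). The two roots are 12 and 55.

12, 55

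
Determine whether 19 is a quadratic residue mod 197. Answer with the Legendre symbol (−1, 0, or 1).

1

Reciprocity: 19 ≡ 3 and 197 ≡ 1 (mod 4), so (19/197) = +(197/19).
Reduce top mod 19: now compute (7/19).
Reciprocity: 7 ≡ 3 and 19 ≡ 3 (mod 4), so (7/19) = −(19/7).
Reduce top mod 7: now compute (5/7).
Reciprocity: 5 ≡ 1 and 7 ≡ 3 (mod 4), so (5/7) = +(7/5).
Reduce top mod 5: now compute (2/5).
Pull out 2: since 5 ≡ 5 (mod 8), (2/5) = -1.
Reached (1/5) = 1. Collecting the sign flips along the way, the symbol is +1.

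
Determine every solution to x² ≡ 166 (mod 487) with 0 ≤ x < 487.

51, 436

Since 487 ≡ 3 (mod 4), a square root of 166 is 166^((487+1)/4) = 166^122 mod 487.
Repeated squaring: 166^2≡284, 166^4≡301, 166^8≡19, 166^16≡361, 166^32≡292, 166^64≡39 (mod 487).
166^122 = 166^(64+32+16+8+2) ≡ 51 (mod 487).
Check: 51² = 2601 ≡ 166 (mod 487). The two roots are 51 and 436.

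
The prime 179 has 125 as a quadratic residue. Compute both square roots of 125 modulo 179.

Since 179 ≡ 3 (mod 4), a square root of 125 is 125^((179+1)/4) = 125^45 mod 179.
Repeated squaring: 125^2≡52, 125^4≡19, 125^8≡3, 125^16≡9, 125^32≡81 (mod 179).
125^45 = 125^(32+8+4+1) ≡ 29 (mod 179).
Check: 29² = 841 ≡ 125 (mod 179). The two roots are 29 and 150.

29, 150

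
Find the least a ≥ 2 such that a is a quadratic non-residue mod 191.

7

(2/191) = +1, so 2 is a residue.
(3/191) = +1, so 3 is a residue.
(4/191) = +1, so 4 is a residue.
(5/191) = +1, so 5 is a residue.
(6/191) = +1, so 6 is a residue.
(7/191) = −1, so 7 is the smallest positive non-residue mod 191.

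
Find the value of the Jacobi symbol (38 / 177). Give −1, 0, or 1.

Pull out 2: since 177 ≡ 1 (mod 8), (2/177) = +1.
Reciprocity: 19 ≡ 3 and 177 ≡ 1 (mod 4), so (19/177) = +(177/19).
Reduce top mod 19: now compute (6/19).
Pull out 2: since 19 ≡ 3 (mod 8), (2/19) = -1.
Reciprocity: 3 ≡ 3 and 19 ≡ 3 (mod 4), so (3/19) = −(19/3).
Reduce top mod 3: now compute (1/3).
Reached (1/3) = 1. Collecting the sign flips along the way, the symbol is +1.

1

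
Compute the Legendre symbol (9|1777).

Reciprocity: 9 ≡ 1 and 1777 ≡ 1 (mod 4), so (9/1777) = +(1777/9).
Reduce top mod 9: now compute (4/9).
Pull out 2^2: since 9 ≡ 1 (mod 8), (2/9) = +1, so (2/9)^2 = +1.
Reached (1/9) = 1. Collecting the sign flips along the way, the symbol is +1.

1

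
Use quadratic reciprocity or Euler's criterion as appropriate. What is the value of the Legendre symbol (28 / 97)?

Euler's criterion: (28/97) ≡ 28^48 (mod 97).
28^2 ≡ 8 (mod 97)
28^4 ≡ 64 (mod 97)
28^8 ≡ 22 (mod 97)
28^16 ≡ 96 (mod 97)
28^32 ≡ 1 (mod 97)
28^48 = 28^(32+16) ≡ 96 (mod 97).
Result is 96 ≡ −1, so (28/97) = −1.

-1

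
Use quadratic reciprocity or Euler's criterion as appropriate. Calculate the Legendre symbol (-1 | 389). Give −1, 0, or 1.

1

First reduce: -1 ≡ 388 (mod 389).
Pull out 2^2: since 389 ≡ 5 (mod 8), (2/389) = -1, so (2/389)^2 = +1.
Reciprocity: 97 ≡ 1 and 389 ≡ 1 (mod 4), so (97/389) = +(389/97).
Reduce top mod 97: now compute (1/97).
Reached (1/97) = 1. Collecting the sign flips along the way, the symbol is +1.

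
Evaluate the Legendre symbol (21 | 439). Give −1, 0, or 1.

-1

Reciprocity: 21 ≡ 1 and 439 ≡ 3 (mod 4), so (21/439) = +(439/21).
Reduce top mod 21: now compute (19/21).
Reciprocity: 19 ≡ 3 and 21 ≡ 1 (mod 4), so (19/21) = +(21/19).
Reduce top mod 19: now compute (2/19).
Pull out 2: since 19 ≡ 3 (mod 8), (2/19) = -1.
Reached (1/19) = 1. Collecting the sign flips along the way, the symbol is -1.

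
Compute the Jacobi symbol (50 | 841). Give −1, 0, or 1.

Pull out 2: since 841 ≡ 1 (mod 8), (2/841) = +1.
Reciprocity: 25 ≡ 1 and 841 ≡ 1 (mod 4), so (25/841) = +(841/25).
Reduce top mod 25: now compute (16/25).
Pull out 2^4: since 25 ≡ 1 (mod 8), (2/25) = +1, so (2/25)^4 = +1.
Reached (1/25) = 1. Collecting the sign flips along the way, the symbol is +1.

1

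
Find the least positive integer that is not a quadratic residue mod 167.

(2/167) = +1, so 2 is a residue.
(3/167) = +1, so 3 is a residue.
(4/167) = +1, so 4 is a residue.
(5/167) = −1, so 5 is the smallest positive non-residue mod 167.

5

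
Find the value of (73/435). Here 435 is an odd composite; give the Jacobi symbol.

Reciprocity: 73 ≡ 1 and 435 ≡ 3 (mod 4), so (73/435) = +(435/73).
Reduce top mod 73: now compute (70/73).
Pull out 2: since 73 ≡ 1 (mod 8), (2/73) = +1.
Reciprocity: 35 ≡ 3 and 73 ≡ 1 (mod 4), so (35/73) = +(73/35).
Reduce top mod 35: now compute (3/35).
Reciprocity: 3 ≡ 3 and 35 ≡ 3 (mod 4), so (3/35) = −(35/3).
Reduce top mod 3: now compute (2/3).
Pull out 2: since 3 ≡ 3 (mod 8), (2/3) = -1.
Reached (1/3) = 1. Collecting the sign flips along the way, the symbol is +1.

1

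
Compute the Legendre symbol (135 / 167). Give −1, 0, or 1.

Euler's criterion: (135/167) ≡ 135^83 (mod 167).
135^2 ≡ 22 (mod 167)
135^4 ≡ 150 (mod 167)
135^8 ≡ 122 (mod 167)
135^16 ≡ 21 (mod 167)
135^32 ≡ 107 (mod 167)
135^64 ≡ 93 (mod 167)
135^83 = 135^(64+16+2+1) ≡ 166 (mod 167).
Result is 166 ≡ −1, so (135/167) = −1.

-1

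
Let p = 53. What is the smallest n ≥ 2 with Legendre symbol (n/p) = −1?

2

(2/53) = −1, so 2 is the smallest positive non-residue mod 53.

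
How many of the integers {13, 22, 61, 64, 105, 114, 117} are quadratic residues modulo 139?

(13/139) = +1 → QR.
(22/139) = -1 → non-residue.
(61/139) = -1 → non-residue.
(64/139) = +1 → QR.
(105/139) = -1 → non-residue.
(114/139) = -1 → non-residue.
(117/139) = +1 → QR.
Total quadratic residues among the 7: 3.

3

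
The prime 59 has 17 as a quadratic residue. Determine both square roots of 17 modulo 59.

28, 31

Since 59 ≡ 3 (mod 4), a square root of 17 is 17^((59+1)/4) = 17^15 mod 59.
Repeated squaring: 17^2≡53, 17^4≡36, 17^8≡57 (mod 59).
17^15 = 17^(8+4+2+1) ≡ 28 (mod 59).
Check: 28² = 784 ≡ 17 (mod 59). The two roots are 28 and 31.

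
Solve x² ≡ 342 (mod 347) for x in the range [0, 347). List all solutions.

79, 268

Since 347 ≡ 3 (mod 4), a square root of 342 is 342^((347+1)/4) = 342^87 mod 347.
Repeated squaring: 342^2≡25, 342^4≡278, 342^8≡250, 342^16≡40, 342^32≡212, 342^64≡181 (mod 347).
342^87 = 342^(64+16+4+2+1) ≡ 268 (mod 347).
Check: 268² = 71824 ≡ 342 (mod 347). The two roots are 79 and 268.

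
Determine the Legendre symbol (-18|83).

Euler's criterion: (-18/83) ≡ 65^41 (mod 83).
65^2 ≡ 75 (mod 83)
65^4 ≡ 64 (mod 83)
65^8 ≡ 29 (mod 83)
65^16 ≡ 11 (mod 83)
65^32 ≡ 38 (mod 83)
65^41 = 65^(32+8+1) ≡ 1 (mod 83).
Result is 1, so (-18/83) = 1.

1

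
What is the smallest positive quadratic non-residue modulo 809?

(2/809) = +1, so 2 is a residue.
(3/809) = −1, so 3 is the smallest positive non-residue mod 809.

3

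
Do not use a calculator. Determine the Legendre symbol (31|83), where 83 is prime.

Reciprocity: 31 ≡ 3 and 83 ≡ 3 (mod 4), so (31/83) = −(83/31).
Reduce top mod 31: now compute (21/31).
Reciprocity: 21 ≡ 1 and 31 ≡ 3 (mod 4), so (21/31) = +(31/21).
Reduce top mod 21: now compute (10/21).
Pull out 2: since 21 ≡ 5 (mod 8), (2/21) = -1.
Reciprocity: 5 ≡ 1 and 21 ≡ 1 (mod 4), so (5/21) = +(21/5).
Reduce top mod 5: now compute (1/5).
Reached (1/5) = 1. Collecting the sign flips along the way, the symbol is +1.

1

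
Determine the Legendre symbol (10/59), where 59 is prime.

Euler's criterion: (10/59) ≡ 10^29 (mod 59).
10^2 ≡ 41 (mod 59)
10^4 ≡ 29 (mod 59)
10^8 ≡ 15 (mod 59)
10^16 ≡ 48 (mod 59)
10^29 = 10^(16+8+4+1) ≡ 58 (mod 59).
Result is 58 ≡ −1, so (10/59) = −1.

-1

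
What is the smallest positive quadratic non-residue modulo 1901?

(2/1901) = −1, so 2 is the smallest positive non-residue mod 1901.

2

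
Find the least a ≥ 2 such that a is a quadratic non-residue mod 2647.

(2/2647) = +1, so 2 is a residue.
(3/2647) = −1, so 3 is the smallest positive non-residue mod 2647.

3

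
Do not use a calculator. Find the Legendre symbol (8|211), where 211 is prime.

-1

Euler's criterion: (8/211) ≡ 8^105 (mod 211).
8^2 ≡ 64 (mod 211)
8^4 ≡ 87 (mod 211)
8^8 ≡ 184 (mod 211)
8^16 ≡ 96 (mod 211)
8^32 ≡ 143 (mod 211)
8^64 ≡ 193 (mod 211)
8^105 = 8^(64+32+8+1) ≡ 210 (mod 211).
Result is 210 ≡ −1, so (8/211) = −1.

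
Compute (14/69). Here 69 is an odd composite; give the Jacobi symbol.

1

Pull out 2: since 69 ≡ 5 (mod 8), (2/69) = -1.
Reciprocity: 7 ≡ 3 and 69 ≡ 1 (mod 4), so (7/69) = +(69/7).
Reduce top mod 7: now compute (6/7).
Pull out 2: since 7 ≡ 7 (mod 8), (2/7) = +1.
Reciprocity: 3 ≡ 3 and 7 ≡ 3 (mod 4), so (3/7) = −(7/3).
Reduce top mod 3: now compute (1/3).
Reached (1/3) = 1. Collecting the sign flips along the way, the symbol is +1.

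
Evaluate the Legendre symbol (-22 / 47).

1

First reduce: -22 ≡ 25 (mod 47).
Reciprocity: 25 ≡ 1 and 47 ≡ 3 (mod 4), so (25/47) = +(47/25).
Reduce top mod 25: now compute (22/25).
Pull out 2: since 25 ≡ 1 (mod 8), (2/25) = +1.
Reciprocity: 11 ≡ 3 and 25 ≡ 1 (mod 4), so (11/25) = +(25/11).
Reduce top mod 11: now compute (3/11).
Reciprocity: 3 ≡ 3 and 11 ≡ 3 (mod 4), so (3/11) = −(11/3).
Reduce top mod 3: now compute (2/3).
Pull out 2: since 3 ≡ 3 (mod 8), (2/3) = -1.
Reached (1/3) = 1. Collecting the sign flips along the way, the symbol is +1.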